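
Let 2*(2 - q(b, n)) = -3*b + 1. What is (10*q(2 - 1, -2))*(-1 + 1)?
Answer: 0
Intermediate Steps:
q(b, n) = 3/2 + 3*b/2 (q(b, n) = 2 - (-3*b + 1)/2 = 2 - (1 - 3*b)/2 = 2 + (-1/2 + 3*b/2) = 3/2 + 3*b/2)
(10*q(2 - 1, -2))*(-1 + 1) = (10*(3/2 + 3*(2 - 1)/2))*(-1 + 1) = (10*(3/2 + (3/2)*1))*0 = (10*(3/2 + 3/2))*0 = (10*3)*0 = 30*0 = 0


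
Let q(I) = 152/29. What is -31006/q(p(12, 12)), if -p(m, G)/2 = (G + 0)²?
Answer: -449587/76 ≈ -5915.6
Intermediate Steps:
p(m, G) = -2*G² (p(m, G) = -2*(G + 0)² = -2*G²)
q(I) = 152/29 (q(I) = 152*(1/29) = 152/29)
-31006/q(p(12, 12)) = -31006/152/29 = -31006*29/152 = -449587/76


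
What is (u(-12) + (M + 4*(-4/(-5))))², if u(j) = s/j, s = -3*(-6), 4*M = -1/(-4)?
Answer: 19881/6400 ≈ 3.1064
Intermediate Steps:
M = 1/16 (M = (-1/(-4))/4 = (-1*(-¼))/4 = (¼)*(¼) = 1/16 ≈ 0.062500)
s = 18
u(j) = 18/j
(u(-12) + (M + 4*(-4/(-5))))² = (18/(-12) + (1/16 + 4*(-4/(-5))))² = (18*(-1/12) + (1/16 + 4*(-4*(-⅕))))² = (-3/2 + (1/16 + 4*(⅘)))² = (-3/2 + (1/16 + 16/5))² = (-3/2 + 261/80)² = (141/80)² = 19881/6400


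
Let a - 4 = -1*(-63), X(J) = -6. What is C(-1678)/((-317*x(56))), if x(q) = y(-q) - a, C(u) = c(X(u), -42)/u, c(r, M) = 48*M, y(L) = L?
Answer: 336/10904483 ≈ 3.0813e-5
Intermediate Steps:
a = 67 (a = 4 - 1*(-63) = 4 + 63 = 67)
C(u) = -2016/u (C(u) = (48*(-42))/u = -2016/u)
x(q) = -67 - q (x(q) = -q - 1*67 = -q - 67 = -67 - q)
C(-1678)/((-317*x(56))) = (-2016/(-1678))/((-317*(-67 - 1*56))) = (-2016*(-1/1678))/((-317*(-67 - 56))) = 1008/(839*((-317*(-123)))) = (1008/839)/38991 = (1008/839)*(1/38991) = 336/10904483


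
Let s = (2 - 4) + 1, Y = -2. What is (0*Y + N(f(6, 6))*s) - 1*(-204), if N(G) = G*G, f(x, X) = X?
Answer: 168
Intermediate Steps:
N(G) = G²
s = -1 (s = -2 + 1 = -1)
(0*Y + N(f(6, 6))*s) - 1*(-204) = (0*(-2) + 6²*(-1)) - 1*(-204) = (0 + 36*(-1)) + 204 = (0 - 36) + 204 = -36 + 204 = 168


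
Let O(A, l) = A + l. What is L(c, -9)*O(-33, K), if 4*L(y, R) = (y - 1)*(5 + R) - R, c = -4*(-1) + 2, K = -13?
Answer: 253/2 ≈ 126.50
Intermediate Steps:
c = 6 (c = 4 + 2 = 6)
L(y, R) = -R/4 + (-1 + y)*(5 + R)/4 (L(y, R) = ((y - 1)*(5 + R) - R)/4 = ((-1 + y)*(5 + R) - R)/4 = (-R + (-1 + y)*(5 + R))/4 = -R/4 + (-1 + y)*(5 + R)/4)
L(c, -9)*O(-33, K) = (-5/4 - 1/2*(-9) + (5/4)*6 + (1/4)*(-9)*6)*(-33 - 13) = (-5/4 + 9/2 + 15/2 - 27/2)*(-46) = -11/4*(-46) = 253/2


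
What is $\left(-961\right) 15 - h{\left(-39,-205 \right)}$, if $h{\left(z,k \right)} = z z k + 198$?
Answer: $297192$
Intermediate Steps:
$h{\left(z,k \right)} = 198 + k z^{2}$ ($h{\left(z,k \right)} = z^{2} k + 198 = k z^{2} + 198 = 198 + k z^{2}$)
$\left(-961\right) 15 - h{\left(-39,-205 \right)} = \left(-961\right) 15 - \left(198 - 205 \left(-39\right)^{2}\right) = -14415 - \left(198 - 311805\right) = -14415 - -311607 = -14415 + 311607 = 297192$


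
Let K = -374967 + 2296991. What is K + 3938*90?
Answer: 2276444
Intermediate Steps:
K = 1922024
K + 3938*90 = 1922024 + 3938*90 = 1922024 + 354420 = 2276444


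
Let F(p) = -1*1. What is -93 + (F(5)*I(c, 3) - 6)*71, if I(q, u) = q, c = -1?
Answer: -448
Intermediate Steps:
F(p) = -1
-93 + (F(5)*I(c, 3) - 6)*71 = -93 + (-1*(-1) - 6)*71 = -93 + (1 - 6)*71 = -93 - 5*71 = -93 - 355 = -448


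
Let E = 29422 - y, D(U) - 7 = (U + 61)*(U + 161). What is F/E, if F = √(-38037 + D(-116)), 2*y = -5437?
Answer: 2*I*√40505/64281 ≈ 0.0062618*I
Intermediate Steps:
D(U) = 7 + (61 + U)*(161 + U) (D(U) = 7 + (U + 61)*(U + 161) = 7 + (61 + U)*(161 + U))
y = -5437/2 (y = (½)*(-5437) = -5437/2 ≈ -2718.5)
F = I*√40505 (F = √(-38037 + (9828 + (-116)² + 222*(-116))) = √(-38037 + (9828 + 13456 - 25752)) = √(-38037 - 2468) = √(-40505) = I*√40505 ≈ 201.26*I)
E = 64281/2 (E = 29422 - 1*(-5437/2) = 29422 + 5437/2 = 64281/2 ≈ 32141.)
F/E = (I*√40505)/(64281/2) = (I*√40505)*(2/64281) = 2*I*√40505/64281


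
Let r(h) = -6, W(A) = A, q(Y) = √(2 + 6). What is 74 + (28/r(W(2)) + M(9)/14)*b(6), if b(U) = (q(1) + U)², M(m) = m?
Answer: -2164/21 - 676*√2/7 ≈ -239.62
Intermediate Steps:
q(Y) = 2*√2 (q(Y) = √8 = 2*√2)
b(U) = (U + 2*√2)² (b(U) = (2*√2 + U)² = (U + 2*√2)²)
74 + (28/r(W(2)) + M(9)/14)*b(6) = 74 + (28/(-6) + 9/14)*(6 + 2*√2)² = 74 + (28*(-⅙) + 9*(1/14))*(6 + 2*√2)² = 74 + (-14/3 + 9/14)*(6 + 2*√2)² = 74 - 169*(6 + 2*√2)²/42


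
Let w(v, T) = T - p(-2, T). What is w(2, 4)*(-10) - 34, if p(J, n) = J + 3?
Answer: -64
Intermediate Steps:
p(J, n) = 3 + J
w(v, T) = -1 + T (w(v, T) = T - (3 - 2) = T - 1*1 = T - 1 = -1 + T)
w(2, 4)*(-10) - 34 = (-1 + 4)*(-10) - 34 = 3*(-10) - 34 = -30 - 34 = -64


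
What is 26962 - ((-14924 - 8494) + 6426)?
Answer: 43954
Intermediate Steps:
26962 - ((-14924 - 8494) + 6426) = 26962 - (-23418 + 6426) = 26962 - 1*(-16992) = 26962 + 16992 = 43954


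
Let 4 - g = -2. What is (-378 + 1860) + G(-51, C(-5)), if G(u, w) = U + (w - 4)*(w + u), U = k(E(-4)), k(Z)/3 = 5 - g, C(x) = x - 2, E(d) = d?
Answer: 2117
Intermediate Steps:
C(x) = -2 + x
g = 6 (g = 4 - 1*(-2) = 4 + 2 = 6)
k(Z) = -3 (k(Z) = 3*(5 - 1*6) = 3*(5 - 6) = 3*(-1) = -3)
U = -3
G(u, w) = -3 + (-4 + w)*(u + w) (G(u, w) = -3 + (w - 4)*(w + u) = -3 + (-4 + w)*(u + w))
(-378 + 1860) + G(-51, C(-5)) = (-378 + 1860) + (-3 + (-2 - 5)² - 4*(-51) - 4*(-2 - 5) - 51*(-2 - 5)) = 1482 + (-3 + (-7)² + 204 - 4*(-7) - 51*(-7)) = 1482 + (-3 + 49 + 204 + 28 + 357) = 1482 + 635 = 2117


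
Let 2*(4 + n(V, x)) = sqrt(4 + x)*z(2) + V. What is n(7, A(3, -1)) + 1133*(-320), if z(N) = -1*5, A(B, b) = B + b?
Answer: -725121/2 - 5*sqrt(6)/2 ≈ -3.6257e+5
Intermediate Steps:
z(N) = -5
n(V, x) = -4 + V/2 - 5*sqrt(4 + x)/2 (n(V, x) = -4 + (sqrt(4 + x)*(-5) + V)/2 = -4 + (-5*sqrt(4 + x) + V)/2 = -4 + (V - 5*sqrt(4 + x))/2 = -4 + (V/2 - 5*sqrt(4 + x)/2) = -4 + V/2 - 5*sqrt(4 + x)/2)
n(7, A(3, -1)) + 1133*(-320) = (-4 + (1/2)*7 - 5*sqrt(4 + (3 - 1))/2) + 1133*(-320) = (-4 + 7/2 - 5*sqrt(4 + 2)/2) - 362560 = (-4 + 7/2 - 5*sqrt(6)/2) - 362560 = (-1/2 - 5*sqrt(6)/2) - 362560 = -725121/2 - 5*sqrt(6)/2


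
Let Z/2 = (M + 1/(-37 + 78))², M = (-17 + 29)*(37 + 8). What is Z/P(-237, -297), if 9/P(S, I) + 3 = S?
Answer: -78435820960/5043 ≈ -1.5553e+7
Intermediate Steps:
P(S, I) = 9/(-3 + S)
M = 540 (M = 12*45 = 540)
Z = 980447762/1681 (Z = 2*(540 + 1/(-37 + 78))² = 2*(540 + 1/41)² = 2*(22141/41)² = 2*(490223881/1681) = 980447762/1681 ≈ 5.8325e+5)
Z/P(-237, -297) = 980447762/(1681*((9/(-3 - 237)))) = 980447762/(1681*((9/(-240)))) = 980447762/(1681*((9*(-1/240)))) = 980447762/(1681*(-3/80)) = (980447762/1681)*(-80/3) = -78435820960/5043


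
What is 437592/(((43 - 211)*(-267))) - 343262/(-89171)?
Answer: 2267411521/166660599 ≈ 13.605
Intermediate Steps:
437592/(((43 - 211)*(-267))) - 343262/(-89171) = 437592/((-168*(-267))) - 343262*(-1/89171) = 437592/44856 + 343262/89171 = 437592*(1/44856) + 343262/89171 = 18233/1869 + 343262/89171 = 2267411521/166660599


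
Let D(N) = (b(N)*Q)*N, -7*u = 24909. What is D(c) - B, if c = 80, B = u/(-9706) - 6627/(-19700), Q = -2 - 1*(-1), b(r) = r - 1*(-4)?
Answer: -195551623629/29096900 ≈ -6720.7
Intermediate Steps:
u = -24909/7 (u = -⅐*24909 = -24909/7 ≈ -3558.4)
b(r) = 4 + r (b(r) = r + 4 = 4 + r)
Q = -1 (Q = -2 + 1 = -1)
B = 20455629/29096900 (B = -24909/7/(-9706) - 6627/(-19700) = -24909/7*(-1/9706) - 6627*(-1/19700) = 1083/2954 + 6627/19700 = 20455629/29096900 ≈ 0.70302)
D(N) = N*(-4 - N) (D(N) = ((4 + N)*(-1))*N = (-4 - N)*N = N*(-4 - N))
D(c) - B = -1*80*(4 + 80) - 1*20455629/29096900 = -1*80*84 - 20455629/29096900 = -6720 - 20455629/29096900 = -195551623629/29096900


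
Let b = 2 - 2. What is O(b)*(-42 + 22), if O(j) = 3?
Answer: -60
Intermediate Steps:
b = 0
O(b)*(-42 + 22) = 3*(-42 + 22) = 3*(-20) = -60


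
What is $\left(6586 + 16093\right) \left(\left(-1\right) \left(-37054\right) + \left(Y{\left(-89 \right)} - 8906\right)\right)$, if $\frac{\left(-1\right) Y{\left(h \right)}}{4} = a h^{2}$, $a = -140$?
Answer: $101236969532$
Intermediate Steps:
$Y{\left(h \right)} = 560 h^{2}$ ($Y{\left(h \right)} = - 4 \left(- 140 h^{2}\right) = 560 h^{2}$)
$\left(6586 + 16093\right) \left(\left(-1\right) \left(-37054\right) + \left(Y{\left(-89 \right)} - 8906\right)\right) = \left(6586 + 16093\right) \left(\left(-1\right) \left(-37054\right) - \left(8906 - 560 \left(-89\right)^{2}\right)\right) = 22679 \left(37054 + \left(560 \cdot 7921 - 8906\right)\right) = 22679 \left(37054 + \left(4435760 - 8906\right)\right) = 22679 \left(37054 + 4426854\right) = 22679 \cdot 4463908 = 101236969532$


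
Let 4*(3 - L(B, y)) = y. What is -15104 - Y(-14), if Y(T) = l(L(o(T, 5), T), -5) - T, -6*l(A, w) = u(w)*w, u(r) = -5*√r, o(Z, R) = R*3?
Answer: -15118 + 25*I*√5/6 ≈ -15118.0 + 9.317*I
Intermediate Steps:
o(Z, R) = 3*R
L(B, y) = 3 - y/4
l(A, w) = 5*w^(3/2)/6 (l(A, w) = -(-5*√w)*w/6 = -(-5)*w^(3/2)/6 = 5*w^(3/2)/6)
Y(T) = -T - 25*I*√5/6 (Y(T) = 5*(-5)^(3/2)/6 - T = 5*(-5*I*√5)/6 - T = -25*I*√5/6 - T = -T - 25*I*√5/6)
-15104 - Y(-14) = -15104 - (-1*(-14) - 25*I*√5/6) = -15104 - (14 - 25*I*√5/6) = -15104 + (-14 + 25*I*√5/6) = -15118 + 25*I*√5/6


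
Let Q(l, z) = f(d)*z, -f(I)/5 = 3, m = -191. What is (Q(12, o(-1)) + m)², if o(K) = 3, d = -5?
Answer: 55696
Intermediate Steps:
f(I) = -15 (f(I) = -5*3 = -15)
Q(l, z) = -15*z
(Q(12, o(-1)) + m)² = (-15*3 - 191)² = (-45 - 191)² = (-236)² = 55696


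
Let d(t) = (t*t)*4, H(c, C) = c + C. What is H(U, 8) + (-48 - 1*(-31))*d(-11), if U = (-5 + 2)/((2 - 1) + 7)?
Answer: -65763/8 ≈ -8220.4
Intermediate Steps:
U = -3/8 (U = -3/(1 + 7) = -3/8 ≈ -0.37500)
H(c, C) = C + c
d(t) = 4*t² (d(t) = t²*4 = 4*t²)
H(U, 8) + (-48 - 1*(-31))*d(-11) = (8 - 3/8) + (-48 - 1*(-31))*(4*(-11)²) = 61/8 + (-48 + 31)*(4*121) = 61/8 - 17*484 = 61/8 - 8228 = -65763/8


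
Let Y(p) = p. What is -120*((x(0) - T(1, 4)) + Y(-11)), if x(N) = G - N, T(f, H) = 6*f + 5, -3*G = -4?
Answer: 2480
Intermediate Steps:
G = 4/3 (G = -⅓*(-4) = 4/3 ≈ 1.3333)
T(f, H) = 5 + 6*f
x(N) = 4/3 - N
-120*((x(0) - T(1, 4)) + Y(-11)) = -120*(((4/3 - 1*0) - (5 + 6*1)) - 11) = -120*(((4/3 + 0) - (5 + 6)) - 11) = -120*((4/3 - 1*11) - 11) = -120*((4/3 - 11) - 11) = -120*(-29/3 - 11) = -120*(-62/3) = 2480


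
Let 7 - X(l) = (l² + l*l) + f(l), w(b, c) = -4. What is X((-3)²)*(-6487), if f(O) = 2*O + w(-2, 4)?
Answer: 1096303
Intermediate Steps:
f(O) = -4 + 2*O (f(O) = 2*O - 4 = -4 + 2*O)
X(l) = 11 - 2*l - 2*l² (X(l) = 7 - ((l² + l*l) + (-4 + 2*l)) = 7 - ((l² + l²) + (-4 + 2*l)) = 7 - (2*l² + (-4 + 2*l)) = 7 - (-4 + 2*l + 2*l²) = 7 + (4 - 2*l - 2*l²) = 11 - 2*l - 2*l²)
X((-3)²)*(-6487) = (11 - 2*(-3)² - 2*((-3)²)²)*(-6487) = (11 - 2*9 - 2*9²)*(-6487) = (11 - 18 - 2*81)*(-6487) = (11 - 18 - 162)*(-6487) = -169*(-6487) = 1096303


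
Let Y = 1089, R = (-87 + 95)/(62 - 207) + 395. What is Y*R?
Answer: 62363763/145 ≈ 4.3010e+5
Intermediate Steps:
R = 57267/145 (R = 8/(-145) + 395 = 8*(-1/145) + 395 = -8/145 + 395 = 57267/145 ≈ 394.94)
Y*R = 1089*(57267/145) = 62363763/145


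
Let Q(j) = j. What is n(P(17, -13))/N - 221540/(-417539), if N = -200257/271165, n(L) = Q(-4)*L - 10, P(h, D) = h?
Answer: 8875678044710/83615107523 ≈ 106.15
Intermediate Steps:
n(L) = -10 - 4*L (n(L) = -4*L - 10 = -10 - 4*L)
N = -200257/271165 (N = -200257*1/271165 = -200257/271165 ≈ -0.73851)
n(P(17, -13))/N - 221540/(-417539) = (-10 - 4*17)/(-200257/271165) - 221540/(-417539) = (-10 - 68)*(-271165/200257) - 221540*(-1/417539) = -78*(-271165/200257) + 221540/417539 = 21150870/200257 + 221540/417539 = 8875678044710/83615107523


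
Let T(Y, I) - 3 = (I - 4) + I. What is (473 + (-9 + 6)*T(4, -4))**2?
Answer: 250000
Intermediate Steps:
T(Y, I) = -1 + 2*I (T(Y, I) = 3 + ((I - 4) + I) = 3 + ((-4 + I) + I) = 3 + (-4 + 2*I) = -1 + 2*I)
(473 + (-9 + 6)*T(4, -4))**2 = (473 + (-9 + 6)*(-1 + 2*(-4)))**2 = (473 - 3*(-1 - 8))**2 = (473 - 3*(-9))**2 = (473 + 27)**2 = 500**2 = 250000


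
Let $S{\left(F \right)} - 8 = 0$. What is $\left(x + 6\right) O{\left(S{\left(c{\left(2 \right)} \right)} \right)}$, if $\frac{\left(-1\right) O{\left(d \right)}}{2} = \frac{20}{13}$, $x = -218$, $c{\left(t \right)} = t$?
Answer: $\frac{8480}{13} \approx 652.31$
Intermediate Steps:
$S{\left(F \right)} = 8$ ($S{\left(F \right)} = 8 + 0 = 8$)
$O{\left(d \right)} = - \frac{40}{13}$ ($O{\left(d \right)} = - 2 \cdot \frac{20}{13} = - 2 \cdot 20 \cdot \frac{1}{13} = \left(-2\right) \frac{20}{13} = - \frac{40}{13}$)
$\left(x + 6\right) O{\left(S{\left(c{\left(2 \right)} \right)} \right)} = \left(-218 + 6\right) \left(- \frac{40}{13}\right) = \left(-212\right) \left(- \frac{40}{13}\right) = \frac{8480}{13}$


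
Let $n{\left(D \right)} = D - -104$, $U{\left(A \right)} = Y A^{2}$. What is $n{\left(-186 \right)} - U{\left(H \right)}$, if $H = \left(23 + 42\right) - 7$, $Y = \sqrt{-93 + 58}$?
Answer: $-82 - 3364 i \sqrt{35} \approx -82.0 - 19902.0 i$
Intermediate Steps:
$Y = i \sqrt{35}$ ($Y = \sqrt{-35} = i \sqrt{35} \approx 5.9161 i$)
$H = 58$ ($H = 65 - 7 = 58$)
$U{\left(A \right)} = i \sqrt{35} A^{2}$
$n{\left(D \right)} = 104 + D$ ($n{\left(D \right)} = D + 104 = 104 + D$)
$n{\left(-186 \right)} - U{\left(H \right)} = \left(104 - 186\right) - i \sqrt{35} \cdot 58^{2} = -82 - i \sqrt{35} \cdot 3364 = -82 - 3364 i \sqrt{35}$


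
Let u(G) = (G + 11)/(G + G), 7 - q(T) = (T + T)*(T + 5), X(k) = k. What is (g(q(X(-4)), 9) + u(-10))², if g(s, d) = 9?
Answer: 32041/400 ≈ 80.103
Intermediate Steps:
q(T) = 7 - 2*T*(5 + T) (q(T) = 7 - (T + T)*(T + 5) = 7 - 2*T*(5 + T))
u(G) = (11 + G)/(2*G) (u(G) = (11 + G)/((2*G)) = (11 + G)*(1/(2*G)) = (11 + G)/(2*G))
(g(q(X(-4)), 9) + u(-10))² = (9 + (½)*(11 - 10)/(-10))² = (9 + (½)*(-⅒)*1)² = (9 - 1/20)² = (179/20)² = 32041/400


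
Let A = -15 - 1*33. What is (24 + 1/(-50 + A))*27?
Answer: 63477/98 ≈ 647.72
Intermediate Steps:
A = -48 (A = -15 - 33 = -48)
(24 + 1/(-50 + A))*27 = (24 + 1/(-50 - 48))*27 = (24 + 1/(-98))*27 = (24 - 1/98)*27 = (2351/98)*27 = 63477/98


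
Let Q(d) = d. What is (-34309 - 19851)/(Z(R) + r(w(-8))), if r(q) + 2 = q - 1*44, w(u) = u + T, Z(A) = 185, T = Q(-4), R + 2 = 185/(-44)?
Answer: -54160/127 ≈ -426.46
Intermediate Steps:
R = -273/44 (R = -2 + 185/(-44) = -2 + 185*(-1/44) = -2 - 185/44 = -273/44 ≈ -6.2045)
T = -4
w(u) = -4 + u (w(u) = u - 4 = -4 + u)
r(q) = -46 + q (r(q) = -2 + (q - 1*44) = -2 + (q - 44) = -2 + (-44 + q) = -46 + q)
(-34309 - 19851)/(Z(R) + r(w(-8))) = (-34309 - 19851)/(185 + (-46 + (-4 - 8))) = -54160/(185 + (-46 - 12)) = -54160/(185 - 58) = -54160/127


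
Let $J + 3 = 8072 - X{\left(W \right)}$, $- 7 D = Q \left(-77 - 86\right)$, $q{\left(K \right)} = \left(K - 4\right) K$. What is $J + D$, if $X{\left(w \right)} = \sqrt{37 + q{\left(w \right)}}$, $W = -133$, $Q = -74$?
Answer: $\frac{44421}{7} - \sqrt{18258} \approx 6210.7$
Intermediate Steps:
$q{\left(K \right)} = K \left(-4 + K\right)$ ($q{\left(K \right)} = \left(-4 + K\right) K = K \left(-4 + K\right)$)
$D = - \frac{12062}{7}$ ($D = - \frac{\left(-74\right) \left(-77 - 86\right)}{7} = - \frac{\left(-74\right) \left(-163\right)}{7} = \left(- \frac{1}{7}\right) 12062 = - \frac{12062}{7} \approx -1723.1$)
$X{\left(w \right)} = \sqrt{37 + w \left(-4 + w\right)}$
$J = 8069 - \sqrt{18258}$ ($J = -3 + \left(8072 - \sqrt{37 - 133 \left(-4 - 133\right)}\right) = -3 + \left(8072 - \sqrt{37 - -18221}\right) = -3 + \left(8072 - \sqrt{37 + 18221}\right) = -3 + \left(8072 - \sqrt{18258}\right) = 8069 - \sqrt{18258} \approx 7933.9$)
$J + D = \left(8069 - \sqrt{18258}\right) - \frac{12062}{7} = \frac{44421}{7} - \sqrt{18258}$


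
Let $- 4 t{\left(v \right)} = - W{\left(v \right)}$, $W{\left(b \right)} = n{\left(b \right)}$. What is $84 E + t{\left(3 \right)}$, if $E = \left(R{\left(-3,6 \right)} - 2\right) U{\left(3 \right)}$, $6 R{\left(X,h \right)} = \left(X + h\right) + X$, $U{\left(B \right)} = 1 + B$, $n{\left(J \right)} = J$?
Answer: $- \frac{2685}{4} \approx -671.25$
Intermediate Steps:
$W{\left(b \right)} = b$
$R{\left(X,h \right)} = \frac{X}{3} + \frac{h}{6}$ ($R{\left(X,h \right)} = \frac{\left(X + h\right) + X}{6} = \frac{h + 2 X}{6} = \frac{X}{3} + \frac{h}{6}$)
$t{\left(v \right)} = \frac{v}{4}$ ($t{\left(v \right)} = - \frac{\left(-1\right) v}{4} = \frac{v}{4}$)
$E = -8$ ($E = \left(\left(\frac{1}{3} \left(-3\right) + \frac{1}{6} \cdot 6\right) - 2\right) \left(1 + 3\right) = \left(\left(-1 + 1\right) - 2\right) 4 = \left(0 - 2\right) 4 = \left(-2\right) 4 = -8$)
$84 E + t{\left(3 \right)} = 84 \left(-8\right) + \frac{1}{4} \cdot 3 = -672 + \frac{3}{4} = - \frac{2685}{4}$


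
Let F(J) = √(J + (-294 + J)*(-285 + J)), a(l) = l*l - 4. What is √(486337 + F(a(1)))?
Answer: √(486337 + √85533) ≈ 697.59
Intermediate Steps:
a(l) = -4 + l² (a(l) = l² - 4 = -4 + l²)
√(486337 + F(a(1))) = √(486337 + √(83790 + (-4 + 1²)² - 578*(-4 + 1²))) = √(486337 + √(83790 + (-4 + 1)² - 578*(-4 + 1))) = √(486337 + √(83790 + (-3)² - 578*(-3))) = √(486337 + √(83790 + 9 + 1734)) = √(486337 + √85533)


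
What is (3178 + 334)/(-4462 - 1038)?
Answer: -878/1375 ≈ -0.63855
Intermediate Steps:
(3178 + 334)/(-4462 - 1038) = 3512/(-5500) = 3512*(-1/5500) = -878/1375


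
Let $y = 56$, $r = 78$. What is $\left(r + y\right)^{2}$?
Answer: $17956$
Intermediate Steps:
$\left(r + y\right)^{2} = \left(78 + 56\right)^{2} = 134^{2} = 17956$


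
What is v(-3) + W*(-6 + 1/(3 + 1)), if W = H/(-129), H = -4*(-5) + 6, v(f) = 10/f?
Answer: -187/86 ≈ -2.1744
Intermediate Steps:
H = 26 (H = 20 + 6 = 26)
W = -26/129 (W = 26/(-129) = 26*(-1/129) = -26/129 ≈ -0.20155)
v(-3) + W*(-6 + 1/(3 + 1)) = 10/(-3) - 26*(-6 + 1/(3 + 1))/129 = 10*(-⅓) - 26*(-6 + 1/4)/129 = -10/3 - 26*(-6 + (¼)*1)/129 = -10/3 - 26*(-6 + ¼)/129 = -10/3 - 26/129*(-23/4) = -10/3 + 299/258 = -187/86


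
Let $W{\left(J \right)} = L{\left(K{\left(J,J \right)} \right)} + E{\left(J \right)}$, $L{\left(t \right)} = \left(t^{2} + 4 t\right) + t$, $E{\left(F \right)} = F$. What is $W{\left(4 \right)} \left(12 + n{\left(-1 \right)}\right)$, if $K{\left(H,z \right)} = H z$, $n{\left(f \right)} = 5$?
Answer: $5780$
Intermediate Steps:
$L{\left(t \right)} = t^{2} + 5 t$
$W{\left(J \right)} = J + J^{2} \left(5 + J^{2}\right)$ ($W{\left(J \right)} = J J \left(5 + J J\right) + J = J^{2} \left(5 + J^{2}\right) + J = J + J^{2} \left(5 + J^{2}\right)$)
$W{\left(4 \right)} \left(12 + n{\left(-1 \right)}\right) = 4 \left(1 + 4 \left(5 + 4^{2}\right)\right) \left(12 + 5\right) = 4 \left(1 + 4 \left(5 + 16\right)\right) 17 = 4 \left(1 + 4 \cdot 21\right) 17 = 4 \left(1 + 84\right) 17 = 4 \cdot 85 \cdot 17 = 340 \cdot 17 = 5780$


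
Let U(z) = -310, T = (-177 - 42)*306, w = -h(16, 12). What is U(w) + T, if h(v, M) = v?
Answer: -67324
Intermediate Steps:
w = -16 (w = -1*16 = -16)
T = -67014 (T = -219*306 = -67014)
U(w) + T = -310 - 67014 = -67324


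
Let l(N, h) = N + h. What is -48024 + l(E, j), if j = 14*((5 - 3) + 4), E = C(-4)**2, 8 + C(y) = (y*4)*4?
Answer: -42756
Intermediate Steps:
C(y) = -8 + 16*y (C(y) = -8 + (y*4)*4 = -8 + (4*y)*4 = -8 + 16*y)
E = 5184 (E = (-8 + 16*(-4))**2 = (-8 - 64)**2 = (-72)**2 = 5184)
j = 84 (j = 14*(2 + 4) = 14*6 = 84)
-48024 + l(E, j) = -48024 + (5184 + 84) = -48024 + 5268 = -42756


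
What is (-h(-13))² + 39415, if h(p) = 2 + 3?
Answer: 39440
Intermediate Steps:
h(p) = 5
(-h(-13))² + 39415 = (-1*5)² + 39415 = (-5)² + 39415 = 25 + 39415 = 39440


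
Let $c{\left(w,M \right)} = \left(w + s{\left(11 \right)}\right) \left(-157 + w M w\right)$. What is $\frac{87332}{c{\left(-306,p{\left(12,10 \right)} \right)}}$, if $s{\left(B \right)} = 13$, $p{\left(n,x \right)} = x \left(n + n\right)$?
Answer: $- \frac{87332}{6584437519} \approx -1.3263 \cdot 10^{-5}$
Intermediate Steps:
$p{\left(n,x \right)} = 2 n x$ ($p{\left(n,x \right)} = x 2 n = 2 n x$)
$c{\left(w,M \right)} = \left(-157 + M w^{2}\right) \left(13 + w\right)$ ($c{\left(w,M \right)} = \left(w + 13\right) \left(-157 + w M w\right) = \left(13 + w\right) \left(-157 + M w w\right) = \left(13 + w\right) \left(-157 + M w^{2}\right) = \left(-157 + M w^{2}\right) \left(13 + w\right)$)
$\frac{87332}{c{\left(-306,p{\left(12,10 \right)} \right)}} = \frac{87332}{-2041 - -48042 + 2 \cdot 12 \cdot 10 \left(-306\right)^{3} + 13 \cdot 2 \cdot 12 \cdot 10 \left(-306\right)^{2}} = \frac{87332}{-2041 + 48042 + 240 \left(-28652616\right) + 13 \cdot 240 \cdot 93636} = \frac{87332}{-2041 + 48042 - 6876627840 + 292144320} = \frac{87332}{-6584437519} = 87332 \left(- \frac{1}{6584437519}\right) = - \frac{87332}{6584437519}$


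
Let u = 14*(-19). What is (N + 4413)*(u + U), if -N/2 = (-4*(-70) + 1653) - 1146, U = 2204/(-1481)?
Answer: -1124669850/1481 ≈ -7.5940e+5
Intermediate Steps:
U = -2204/1481 (U = 2204*(-1/1481) = -2204/1481 ≈ -1.4882)
u = -266
N = -1574 (N = -2*((-4*(-70) + 1653) - 1146) = -2*((280 + 1653) - 1146) = -2*(1933 - 1146) = -2*787 = -1574)
(N + 4413)*(u + U) = (-1574 + 4413)*(-266 - 2204/1481) = 2839*(-396150/1481) = -1124669850/1481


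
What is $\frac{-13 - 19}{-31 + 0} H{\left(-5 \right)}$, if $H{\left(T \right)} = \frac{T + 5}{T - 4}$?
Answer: $0$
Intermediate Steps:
$H{\left(T \right)} = \frac{5 + T}{-4 + T}$
$\frac{-13 - 19}{-31 + 0} H{\left(-5 \right)} = \frac{-13 - 19}{-31 + 0} \frac{5 - 5}{-4 - 5} = - \frac{32}{-31} \frac{1}{-9} \cdot 0 = \left(-32\right) \left(- \frac{1}{31}\right) \left(\left(- \frac{1}{9}\right) 0\right) = \frac{32}{31} \cdot 0 = 0$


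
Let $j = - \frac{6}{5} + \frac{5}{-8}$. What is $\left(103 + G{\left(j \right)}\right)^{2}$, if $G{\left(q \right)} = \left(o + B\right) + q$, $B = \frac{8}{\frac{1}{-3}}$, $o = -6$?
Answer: $\frac{8105409}{1600} \approx 5065.9$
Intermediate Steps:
$j = - \frac{73}{40}$ ($j = \left(-6\right) \frac{1}{5} + 5 \left(- \frac{1}{8}\right) = - \frac{6}{5} - \frac{5}{8} = - \frac{73}{40} \approx -1.825$)
$B = -24$ ($B = \frac{8}{- \frac{1}{3}} = 8 \left(-3\right) = -24$)
$G{\left(q \right)} = -30 + q$ ($G{\left(q \right)} = \left(-6 - 24\right) + q = -30 + q$)
$\left(103 + G{\left(j \right)}\right)^{2} = \left(103 - \frac{1273}{40}\right)^{2} = \left(\frac{2847}{40}\right)^{2} = \frac{8105409}{1600}$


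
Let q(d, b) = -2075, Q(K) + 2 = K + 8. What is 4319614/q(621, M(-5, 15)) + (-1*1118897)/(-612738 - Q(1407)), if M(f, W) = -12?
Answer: -2650573546439/1274363325 ≈ -2079.9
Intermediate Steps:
Q(K) = 6 + K (Q(K) = -2 + (K + 8) = -2 + (8 + K) = 6 + K)
4319614/q(621, M(-5, 15)) + (-1*1118897)/(-612738 - Q(1407)) = 4319614/(-2075) + (-1*1118897)/(-612738 - (6 + 1407)) = 4319614*(-1/2075) - 1118897/(-612738 - 1*1413) = -4319614/2075 - 1118897/(-612738 - 1413) = -4319614/2075 - 1118897/(-614151) = -4319614/2075 - 1118897*(-1/614151) = -4319614/2075 + 1118897/614151 = -2650573546439/1274363325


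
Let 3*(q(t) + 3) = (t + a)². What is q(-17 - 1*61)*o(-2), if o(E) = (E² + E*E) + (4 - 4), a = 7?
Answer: 40256/3 ≈ 13419.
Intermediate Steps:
q(t) = -3 + (7 + t)²/3 (q(t) = -3 + (t + 7)²/3 = -3 + (7 + t)²/3)
o(E) = 2*E² (o(E) = (E² + E²) + 0 = 2*E² + 0 = 2*E²)
q(-17 - 1*61)*o(-2) = (-3 + (7 + (-17 - 1*61))²/3)*(2*(-2)²) = (-3 + (7 + (-17 - 61))²/3)*(2*4) = (-3 + (7 - 78)²/3)*8 = (-3 + (⅓)*(-71)²)*8 = (-3 + (⅓)*5041)*8 = (-3 + 5041/3)*8 = (5032/3)*8 = 40256/3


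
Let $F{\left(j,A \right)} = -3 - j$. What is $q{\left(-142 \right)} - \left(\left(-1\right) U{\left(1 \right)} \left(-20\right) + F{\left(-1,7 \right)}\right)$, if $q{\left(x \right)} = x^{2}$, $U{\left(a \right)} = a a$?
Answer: $20146$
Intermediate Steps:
$U{\left(a \right)} = a^{2}$
$q{\left(-142 \right)} - \left(\left(-1\right) U{\left(1 \right)} \left(-20\right) + F{\left(-1,7 \right)}\right) = \left(-142\right)^{2} - \left(-3 + 1 - 1^{2} \left(-20\right)\right) = 20164 + \left(- (-3 + 1) + 1 \left(-20\right)\right) = 20164 - 18 = 20146$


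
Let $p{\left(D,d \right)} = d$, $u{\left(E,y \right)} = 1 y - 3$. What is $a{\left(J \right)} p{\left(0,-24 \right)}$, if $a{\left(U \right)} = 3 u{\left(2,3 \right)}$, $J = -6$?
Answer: $0$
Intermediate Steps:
$u{\left(E,y \right)} = -3 + y$ ($u{\left(E,y \right)} = y - 3 = -3 + y$)
$a{\left(U \right)} = 0$ ($a{\left(U \right)} = 3 \left(-3 + 3\right) = 3 \cdot 0 = 0$)
$a{\left(J \right)} p{\left(0,-24 \right)} = 0 \left(-24\right) = 0$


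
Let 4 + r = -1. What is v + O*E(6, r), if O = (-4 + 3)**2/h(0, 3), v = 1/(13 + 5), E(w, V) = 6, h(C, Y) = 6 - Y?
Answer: 37/18 ≈ 2.0556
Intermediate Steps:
r = -5 (r = -4 - 1 = -5)
v = 1/18 ≈ 0.055556
O = 1/3 (O = (-4 + 3)**2/(6 - 1*3) = (-1)**2/(6 - 3) = 1/3 ≈ 0.33333)
v + O*E(6, r) = 1/18 + (1/3)*6 = 1/18 + 2 = 37/18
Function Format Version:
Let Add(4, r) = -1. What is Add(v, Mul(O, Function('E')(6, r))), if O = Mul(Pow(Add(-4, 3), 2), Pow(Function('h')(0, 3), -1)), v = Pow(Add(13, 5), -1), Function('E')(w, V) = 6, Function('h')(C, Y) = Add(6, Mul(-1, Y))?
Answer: Rational(37, 18) ≈ 2.0556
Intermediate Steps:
r = -5 (r = Add(-4, -1) = -5)
v = Rational(1, 18) (v = Pow(18, -1) = Rational(1, 18) ≈ 0.055556)
O = Rational(1, 3) (O = Mul(Pow(Add(-4, 3), 2), Pow(Add(6, Mul(-1, 3)), -1)) = Mul(Pow(-1, 2), Pow(Add(6, -3), -1)) = Mul(1, Pow(3, -1)) = Mul(1, Rational(1, 3)) = Rational(1, 3) ≈ 0.33333)
Add(v, Mul(O, Function('E')(6, r))) = Add(Rational(1, 18), Mul(Rational(1, 3), 6)) = Add(Rational(1, 18), 2) = Rational(37, 18)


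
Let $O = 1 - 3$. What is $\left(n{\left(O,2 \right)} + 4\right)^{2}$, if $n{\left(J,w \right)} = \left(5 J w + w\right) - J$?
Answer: $144$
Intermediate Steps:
$O = -2$
$n{\left(J,w \right)} = w - J + 5 J w$ ($n{\left(J,w \right)} = \left(5 J w + w\right) - J = \left(w + 5 J w\right) - J = w - J + 5 J w$)
$\left(n{\left(O,2 \right)} + 4\right)^{2} = \left(\left(2 - -2 + 5 \left(-2\right) 2\right) + 4\right)^{2} = \left(\left(2 + 2 - 20\right) + 4\right)^{2} = \left(-16 + 4\right)^{2} = \left(-12\right)^{2} = 144$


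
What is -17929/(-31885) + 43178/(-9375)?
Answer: -241729231/59784375 ≈ -4.0434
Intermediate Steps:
-17929/(-31885) + 43178/(-9375) = -17929*(-1/31885) + 43178*(-1/9375) = 17929/31885 - 43178/9375 = -241729231/59784375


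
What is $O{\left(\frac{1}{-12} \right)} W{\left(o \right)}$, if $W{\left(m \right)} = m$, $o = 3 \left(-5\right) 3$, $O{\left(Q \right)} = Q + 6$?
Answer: $- \frac{1065}{4} \approx -266.25$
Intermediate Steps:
$O{\left(Q \right)} = 6 + Q$
$o = -45$ ($o = \left(-15\right) 3 = -45$)
$O{\left(\frac{1}{-12} \right)} W{\left(o \right)} = \left(6 + \frac{1}{-12}\right) \left(-45\right) = \left(6 - \frac{1}{12}\right) \left(-45\right) = \frac{71}{12} \left(-45\right) = - \frac{1065}{4}$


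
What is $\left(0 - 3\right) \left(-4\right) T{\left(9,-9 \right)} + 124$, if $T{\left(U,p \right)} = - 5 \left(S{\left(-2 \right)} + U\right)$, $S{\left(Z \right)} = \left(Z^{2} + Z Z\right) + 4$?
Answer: $-1136$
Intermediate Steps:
$S{\left(Z \right)} = 4 + 2 Z^{2}$ ($S{\left(Z \right)} = \left(Z^{2} + Z^{2}\right) + 4 = 2 Z^{2} + 4 = 4 + 2 Z^{2}$)
$T{\left(U,p \right)} = -60 - 5 U$ ($T{\left(U,p \right)} = - 5 \left(\left(4 + 2 \left(-2\right)^{2}\right) + U\right) = - 5 \left(\left(4 + 2 \cdot 4\right) + U\right) = - 5 \left(\left(4 + 8\right) + U\right) = - 5 \left(12 + U\right) = -60 - 5 U$)
$\left(0 - 3\right) \left(-4\right) T{\left(9,-9 \right)} + 124 = \left(0 - 3\right) \left(-4\right) \left(-60 - 45\right) + 124 = \left(-3\right) \left(-4\right) \left(-60 - 45\right) + 124 = 12 \left(-105\right) + 124 = -1260 + 124 = -1136$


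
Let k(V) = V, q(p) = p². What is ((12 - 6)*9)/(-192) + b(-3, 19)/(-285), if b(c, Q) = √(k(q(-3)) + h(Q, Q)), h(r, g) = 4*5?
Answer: -9/32 - √29/285 ≈ -0.30015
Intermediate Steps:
h(r, g) = 20
b(c, Q) = √29 (b(c, Q) = √((-3)² + 20) = √(9 + 20) = √29)
((12 - 6)*9)/(-192) + b(-3, 19)/(-285) = ((12 - 6)*9)/(-192) + √29/(-285) = (6*9)*(-1/192) + √29*(-1/285) = 54*(-1/192) - √29/285 = -9/32 - √29/285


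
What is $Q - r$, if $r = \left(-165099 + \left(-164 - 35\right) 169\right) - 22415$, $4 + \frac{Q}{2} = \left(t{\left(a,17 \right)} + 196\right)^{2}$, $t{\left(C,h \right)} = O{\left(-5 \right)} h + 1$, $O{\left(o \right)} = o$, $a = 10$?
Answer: $246225$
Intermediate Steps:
$t{\left(C,h \right)} = 1 - 5 h$ ($t{\left(C,h \right)} = - 5 h + 1 = 1 - 5 h$)
$Q = 25080$ ($Q = -8 + 2 \left(\left(1 - 85\right) + 196\right)^{2} = -8 + 2 \left(-84 + 196\right)^{2} = -8 + 2 \cdot 112^{2} = -8 + 2 \cdot 12544 = -8 + 25088 = 25080$)
$r = -221145$ ($r = \left(-165099 - 33631\right) - 22415 = -198730 - 22415 = -221145$)
$Q - r = 25080 - -221145 = 25080 + 221145 = 246225$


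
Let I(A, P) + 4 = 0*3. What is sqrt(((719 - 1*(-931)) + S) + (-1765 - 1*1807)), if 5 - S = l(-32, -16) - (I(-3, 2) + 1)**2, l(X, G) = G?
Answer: 2*I*sqrt(473) ≈ 43.497*I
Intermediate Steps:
I(A, P) = -4 (I(A, P) = -4 + 0*3 = -4 + 0 = -4)
S = 30 (S = 5 - (-16 - (-4 + 1)**2) = 5 - (-16 - 1*(-3)**2) = 5 - (-16 - 1*9) = 5 - (-16 - 9) = 5 - 1*(-25) = 5 + 25 = 30)
sqrt(((719 - 1*(-931)) + S) + (-1765 - 1*1807)) = sqrt(((719 - 1*(-931)) + 30) + (-1765 - 1*1807)) = sqrt(((719 + 931) + 30) + (-1765 - 1807)) = sqrt((1650 + 30) - 3572) = sqrt(1680 - 3572) = sqrt(-1892) = 2*I*sqrt(473)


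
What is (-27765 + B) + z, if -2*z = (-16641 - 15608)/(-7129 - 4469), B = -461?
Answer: -654762545/23196 ≈ -28227.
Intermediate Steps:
z = -32249/23196 (z = -(-16641 - 15608)/(2*(-7129 - 4469)) = -(-32249)/(2*(-11598)) = -(-32249)*(-1)/(2*11598) = -½*32249/11598 = -32249/23196 ≈ -1.3903)
(-27765 + B) + z = (-27765 - 461) - 32249/23196 = -28226 - 32249/23196 = -654762545/23196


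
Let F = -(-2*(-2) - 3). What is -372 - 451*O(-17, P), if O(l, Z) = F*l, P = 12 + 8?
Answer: -8039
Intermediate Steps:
P = 20
F = -1 (F = -(4 - 3) = -1*1 = -1)
O(l, Z) = -l
-372 - 451*O(-17, P) = -372 - (-451)*(-17) = -372 - 451*17 = -372 - 7667 = -8039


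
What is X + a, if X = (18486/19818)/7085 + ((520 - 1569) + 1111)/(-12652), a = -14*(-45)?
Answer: 2391389240459/3795884670 ≈ 630.00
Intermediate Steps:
a = 630
X = -18101641/3795884670 (X = (18486*(1/19818))*(1/7085) + (-1049 + 1111)*(-1/12652) = (1027/1101)*(1/7085) + 62*(-1/12652) = 79/600045 - 31/6326 = -18101641/3795884670 ≈ -0.0047688)
X + a = -18101641/3795884670 + 630 = 2391389240459/3795884670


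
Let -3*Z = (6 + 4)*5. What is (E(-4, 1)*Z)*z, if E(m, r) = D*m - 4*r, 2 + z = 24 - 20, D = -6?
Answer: -2000/3 ≈ -666.67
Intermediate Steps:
Z = -50/3 (Z = -(6 + 4)*5/3 = -10*5/3 = -⅓*50 = -50/3 ≈ -16.667)
z = 2 (z = -2 + (24 - 20) = -2 + 4 = 2)
E(m, r) = -6*m - 4*r
(E(-4, 1)*Z)*z = ((-6*(-4) - 4*1)*(-50/3))*2 = ((24 - 4)*(-50/3))*2 = (20*(-50/3))*2 = -1000/3*2 = -2000/3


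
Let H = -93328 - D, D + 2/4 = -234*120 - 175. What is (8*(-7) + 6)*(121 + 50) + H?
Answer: -147245/2 ≈ -73623.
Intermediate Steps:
D = -56511/2 (D = -½ + (-234*120 - 175) = -½ + (-28080 - 175) = -½ - 28255 = -56511/2 ≈ -28256.)
H = -130145/2 (H = -93328 - 1*(-56511/2) = -93328 + 56511/2 = -130145/2 ≈ -65073.)
(8*(-7) + 6)*(121 + 50) + H = (8*(-7) + 6)*(121 + 50) - 130145/2 = (-56 + 6)*171 - 130145/2 = -50*171 - 130145/2 = -8550 - 130145/2 = -147245/2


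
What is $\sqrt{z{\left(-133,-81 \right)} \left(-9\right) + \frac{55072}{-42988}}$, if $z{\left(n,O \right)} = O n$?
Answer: $\frac{i \sqrt{11198488423309}}{10747} \approx 311.38 i$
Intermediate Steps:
$\sqrt{z{\left(-133,-81 \right)} \left(-9\right) + \frac{55072}{-42988}} = \sqrt{\left(-81\right) \left(-133\right) \left(-9\right) + \frac{55072}{-42988}} = \sqrt{10773 \left(-9\right) + 55072 \left(- \frac{1}{42988}\right)} = \sqrt{-96957 - \frac{13768}{10747}} = \sqrt{- \frac{1042010647}{10747}} = \frac{i \sqrt{11198488423309}}{10747}$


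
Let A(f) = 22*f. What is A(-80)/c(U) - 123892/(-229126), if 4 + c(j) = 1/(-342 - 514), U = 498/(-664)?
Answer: 34561639666/78475655 ≈ 440.41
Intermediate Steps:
U = -3/4 (U = 498*(-1/664) = -3/4 ≈ -0.75000)
c(j) = -3425/856 (c(j) = -4 + 1/(-342 - 514) = -4 + 1/(-856) = -4 - 1/856 = -3425/856)
A(-80)/c(U) - 123892/(-229126) = (22*(-80))/(-3425/856) - 123892/(-229126) = -1760*(-856/3425) - 123892*(-1/229126) = 301312/685 + 61946/114563 = 34561639666/78475655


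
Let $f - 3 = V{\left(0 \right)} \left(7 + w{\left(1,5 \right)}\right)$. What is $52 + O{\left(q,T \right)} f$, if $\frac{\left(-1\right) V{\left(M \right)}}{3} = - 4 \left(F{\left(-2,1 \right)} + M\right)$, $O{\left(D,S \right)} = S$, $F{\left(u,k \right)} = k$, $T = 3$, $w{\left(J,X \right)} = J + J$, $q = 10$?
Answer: $385$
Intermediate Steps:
$w{\left(J,X \right)} = 2 J$
$V{\left(M \right)} = 12 + 12 M$ ($V{\left(M \right)} = - 3 \left(- 4 \left(1 + M\right)\right) = - 3 \left(-4 - 4 M\right) = 12 + 12 M$)
$f = 111$ ($f = 3 + \left(12 + 12 \cdot 0\right) \left(7 + 2 \cdot 1\right) = 3 + \left(12 + 0\right) \left(7 + 2\right) = 3 + 12 \cdot 9 = 3 + 108 = 111$)
$52 + O{\left(q,T \right)} f = 52 + 3 \cdot 111 = 52 + 333 = 385$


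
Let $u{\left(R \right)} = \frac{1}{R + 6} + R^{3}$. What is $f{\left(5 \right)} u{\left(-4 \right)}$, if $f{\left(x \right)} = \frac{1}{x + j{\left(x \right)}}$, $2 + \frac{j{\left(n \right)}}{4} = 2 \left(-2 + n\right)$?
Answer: $- \frac{127}{42} \approx -3.0238$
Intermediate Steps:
$u{\left(R \right)} = R^{3} + \frac{1}{6 + R}$ ($u{\left(R \right)} = \frac{1}{6 + R} + R^{3} = R^{3} + \frac{1}{6 + R}$)
$j{\left(n \right)} = -24 + 8 n$ ($j{\left(n \right)} = -8 + 4 \cdot 2 \left(-2 + n\right) = -8 + 4 \left(-4 + 2 n\right) = -8 + \left(-16 + 8 n\right) = -24 + 8 n$)
$f{\left(x \right)} = \frac{1}{-24 + 9 x}$ ($f{\left(x \right)} = \frac{1}{x + \left(-24 + 8 x\right)} = \frac{1}{-24 + 9 x}$)
$f{\left(5 \right)} u{\left(-4 \right)} = \frac{1}{3 \left(-8 + 3 \cdot 5\right)} \frac{1 + \left(-4\right)^{4} + 6 \left(-4\right)^{3}}{6 - 4} = \frac{1}{3 \left(-8 + 15\right)} \frac{1 + 256 + 6 \left(-64\right)}{2} = \frac{1}{3 \cdot 7} \frac{1 + 256 - 384}{2} = \frac{1}{3} \cdot \frac{1}{7} \cdot \frac{1}{2} \left(-127\right) = \frac{1}{21} \left(- \frac{127}{2}\right) = - \frac{127}{42}$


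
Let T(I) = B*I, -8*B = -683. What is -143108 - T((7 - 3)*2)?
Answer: -143791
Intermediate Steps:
B = 683/8 (B = -⅛*(-683) = 683/8 ≈ 85.375)
T(I) = 683*I/8
-143108 - T((7 - 3)*2) = -143108 - 683*(7 - 3)*2/8 = -143108 - 683*4*2/8 = -143108 - 683*8/8 = -143108 - 1*683 = -143108 - 683 = -143791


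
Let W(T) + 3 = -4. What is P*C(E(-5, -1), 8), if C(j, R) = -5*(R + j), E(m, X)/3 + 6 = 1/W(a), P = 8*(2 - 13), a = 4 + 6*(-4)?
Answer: -32120/7 ≈ -4588.6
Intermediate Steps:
a = -20 (a = 4 - 24 = -20)
W(T) = -7 (W(T) = -3 - 4 = -7)
P = -88 (P = 8*(-11) = -88)
E(m, X) = -129/7 (E(m, X) = -18 + 3/(-7) = -18 + 3*(-⅐) = -18 - 3/7 = -129/7)
C(j, R) = -5*R - 5*j (C(j, R) = -(5*R + 5*j) = -5*R - 5*j)
P*C(E(-5, -1), 8) = -88*(-5*8 - 5*(-129/7)) = -88*(-40 + 645/7) = -88*365/7 = -32120/7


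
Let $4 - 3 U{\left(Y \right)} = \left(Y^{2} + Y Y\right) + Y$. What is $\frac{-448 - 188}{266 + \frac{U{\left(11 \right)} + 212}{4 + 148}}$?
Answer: $- \frac{96672}{40561} \approx -2.3834$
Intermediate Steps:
$U{\left(Y \right)} = \frac{4}{3} - \frac{2 Y^{2}}{3} - \frac{Y}{3}$ ($U{\left(Y \right)} = \frac{4}{3} - \frac{\left(Y^{2} + Y Y\right) + Y}{3} = \frac{4}{3} - \frac{\left(Y^{2} + Y^{2}\right) + Y}{3} = \frac{4}{3} - \frac{2 Y^{2} + Y}{3} = \frac{4}{3} - \frac{Y + 2 Y^{2}}{3} = \frac{4}{3} - \left(\frac{Y}{3} + \frac{2 Y^{2}}{3}\right) = \frac{4}{3} - \frac{2 Y^{2}}{3} - \frac{Y}{3}$)
$\frac{-448 - 188}{266 + \frac{U{\left(11 \right)} + 212}{4 + 148}} = \frac{-448 - 188}{266 + \frac{\left(\frac{4}{3} - \frac{2 \cdot 11^{2}}{3} - \frac{11}{3}\right) + 212}{4 + 148}} = - \frac{636}{266 + \frac{\left(\frac{4}{3} - \frac{242}{3} - \frac{11}{3}\right) + 212}{152}} = - \frac{636}{266 + \left(\left(\frac{4}{3} - \frac{242}{3} - \frac{11}{3}\right) + 212\right) \frac{1}{152}} = - \frac{636}{266 + \left(-83 + 212\right) \frac{1}{152}} = - \frac{636}{266 + 129 \cdot \frac{1}{152}} = - \frac{636}{266 + \frac{129}{152}} = - \frac{636}{\frac{40561}{152}} = \left(-636\right) \frac{152}{40561} = - \frac{96672}{40561}$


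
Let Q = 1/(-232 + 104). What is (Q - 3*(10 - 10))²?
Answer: 1/16384 ≈ 6.1035e-5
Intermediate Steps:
Q = -1/128 (Q = 1/(-128) = -1/128 ≈ -0.0078125)
(Q - 3*(10 - 10))² = (-1/128 - 3*(10 - 10))² = (-1/128 - 3*0)² = (-1/128 + 0)² = (-1/128)² = 1/16384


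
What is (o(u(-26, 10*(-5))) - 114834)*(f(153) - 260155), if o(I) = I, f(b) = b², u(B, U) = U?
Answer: 27198327464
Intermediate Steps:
(o(u(-26, 10*(-5))) - 114834)*(f(153) - 260155) = (10*(-5) - 114834)*(153² - 260155) = (-50 - 114834)*(23409 - 260155) = -114884*(-236746) = 27198327464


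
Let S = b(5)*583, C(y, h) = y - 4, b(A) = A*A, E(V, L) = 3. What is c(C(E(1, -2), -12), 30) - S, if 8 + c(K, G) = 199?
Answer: -14384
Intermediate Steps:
b(A) = A²
C(y, h) = -4 + y
c(K, G) = 191 (c(K, G) = -8 + 199 = 191)
S = 14575 (S = 5²*583 = 25*583 = 14575)
c(C(E(1, -2), -12), 30) - S = 191 - 1*14575 = 191 - 14575 = -14384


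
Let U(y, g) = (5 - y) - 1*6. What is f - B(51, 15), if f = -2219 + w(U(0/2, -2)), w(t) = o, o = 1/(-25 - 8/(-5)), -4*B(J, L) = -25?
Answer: -1041437/468 ≈ -2225.3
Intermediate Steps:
B(J, L) = 25/4 (B(J, L) = -¼*(-25) = 25/4)
U(y, g) = -1 - y (U(y, g) = (5 - y) - 6 = -1 - y)
o = -5/117 (o = 1/(-25 - 8*(-⅕)) = 1/(-25 + 8/5) = 1/(-117/5) = -5/117 ≈ -0.042735)
w(t) = -5/117
f = -259628/117 (f = -2219 - 5/117 = -259628/117 ≈ -2219.0)
f - B(51, 15) = -259628/117 - 1*25/4 = -259628/117 - 25/4 = -1041437/468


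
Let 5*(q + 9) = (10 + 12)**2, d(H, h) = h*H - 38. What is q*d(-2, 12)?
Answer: -27218/5 ≈ -5443.6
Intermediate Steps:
d(H, h) = -38 + H*h (d(H, h) = H*h - 38 = -38 + H*h)
q = 439/5 (q = -9 + (10 + 12)**2/5 = -9 + (1/5)*22**2 = -9 + (1/5)*484 = -9 + 484/5 = 439/5 ≈ 87.800)
q*d(-2, 12) = 439*(-38 - 2*12)/5 = 439*(-38 - 24)/5 = (439/5)*(-62) = -27218/5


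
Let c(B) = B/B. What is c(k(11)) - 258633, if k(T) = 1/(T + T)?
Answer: -258632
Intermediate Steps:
k(T) = 1/(2*T)
c(B) = 1
c(k(11)) - 258633 = 1 - 258633 = -258632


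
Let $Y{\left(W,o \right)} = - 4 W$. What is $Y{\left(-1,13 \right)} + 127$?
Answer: $131$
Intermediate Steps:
$Y{\left(-1,13 \right)} + 127 = \left(-4\right) \left(-1\right) + 127 = 4 + 127 = 131$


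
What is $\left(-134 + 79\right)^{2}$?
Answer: $3025$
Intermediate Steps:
$\left(-134 + 79\right)^{2} = \left(-55\right)^{2} = 3025$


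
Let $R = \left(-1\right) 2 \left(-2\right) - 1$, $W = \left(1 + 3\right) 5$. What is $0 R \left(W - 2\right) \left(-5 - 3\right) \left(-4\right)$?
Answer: $0$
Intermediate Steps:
$W = 20$ ($W = 4 \cdot 5 = 20$)
$R = 3$ ($R = \left(-2\right) \left(-2\right) - 1 = 4 - 1 = 3$)
$0 R \left(W - 2\right) \left(-5 - 3\right) \left(-4\right) = 0 \cdot 3 \left(20 - 2\right) \left(-5 - 3\right) \left(-4\right) = 0 \cdot 3 \cdot 18 \left(\left(-8\right) \left(-4\right)\right) = 0 \cdot 54 \cdot 32 = 0 \cdot 32 = 0$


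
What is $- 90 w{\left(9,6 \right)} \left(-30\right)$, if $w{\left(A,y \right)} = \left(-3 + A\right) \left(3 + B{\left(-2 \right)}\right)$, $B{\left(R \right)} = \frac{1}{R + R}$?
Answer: $44550$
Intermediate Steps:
$B{\left(R \right)} = \frac{1}{2 R}$
$w{\left(A,y \right)} = - \frac{33}{4} + \frac{11 A}{4}$ ($w{\left(A,y \right)} = \left(-3 + A\right) \left(3 + \frac{1}{2 \left(-2\right)}\right) = \left(-3 + A\right) \left(3 + \frac{1}{2} \left(- \frac{1}{2}\right)\right) = \left(-3 + A\right) \left(3 - \frac{1}{4}\right) = \left(-3 + A\right) \frac{11}{4} = - \frac{33}{4} + \frac{11 A}{4}$)
$- 90 w{\left(9,6 \right)} \left(-30\right) = - 90 \left(- \frac{33}{4} + \frac{11}{4} \cdot 9\right) \left(-30\right) = - 90 \left(- \frac{33}{4} + \frac{99}{4}\right) \left(-30\right) = \left(-90\right) \frac{33}{2} \left(-30\right) = \left(-1485\right) \left(-30\right) = 44550$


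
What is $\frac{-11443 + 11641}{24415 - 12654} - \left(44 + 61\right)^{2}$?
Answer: $- \frac{129664827}{11761} \approx -11025.0$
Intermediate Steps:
$\frac{-11443 + 11641}{24415 - 12654} - \left(44 + 61\right)^{2} = \frac{198}{11761} - 105^{2} = 198 \cdot \frac{1}{11761} - 11025 = \frac{198}{11761} - 11025 = - \frac{129664827}{11761}$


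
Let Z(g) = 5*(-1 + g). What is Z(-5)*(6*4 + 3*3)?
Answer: -990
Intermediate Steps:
Z(g) = -5 + 5*g
Z(-5)*(6*4 + 3*3) = (-5 + 5*(-5))*(6*4 + 3*3) = (-5 - 25)*(24 + 9) = -30*33 = -990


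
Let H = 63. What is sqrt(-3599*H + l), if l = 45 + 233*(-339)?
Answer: I*sqrt(305679) ≈ 552.88*I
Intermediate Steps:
l = -78942 (l = 45 - 78987 = -78942)
sqrt(-3599*H + l) = sqrt(-3599*63 - 78942) = sqrt(-226737 - 78942) = sqrt(-305679) = I*sqrt(305679)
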